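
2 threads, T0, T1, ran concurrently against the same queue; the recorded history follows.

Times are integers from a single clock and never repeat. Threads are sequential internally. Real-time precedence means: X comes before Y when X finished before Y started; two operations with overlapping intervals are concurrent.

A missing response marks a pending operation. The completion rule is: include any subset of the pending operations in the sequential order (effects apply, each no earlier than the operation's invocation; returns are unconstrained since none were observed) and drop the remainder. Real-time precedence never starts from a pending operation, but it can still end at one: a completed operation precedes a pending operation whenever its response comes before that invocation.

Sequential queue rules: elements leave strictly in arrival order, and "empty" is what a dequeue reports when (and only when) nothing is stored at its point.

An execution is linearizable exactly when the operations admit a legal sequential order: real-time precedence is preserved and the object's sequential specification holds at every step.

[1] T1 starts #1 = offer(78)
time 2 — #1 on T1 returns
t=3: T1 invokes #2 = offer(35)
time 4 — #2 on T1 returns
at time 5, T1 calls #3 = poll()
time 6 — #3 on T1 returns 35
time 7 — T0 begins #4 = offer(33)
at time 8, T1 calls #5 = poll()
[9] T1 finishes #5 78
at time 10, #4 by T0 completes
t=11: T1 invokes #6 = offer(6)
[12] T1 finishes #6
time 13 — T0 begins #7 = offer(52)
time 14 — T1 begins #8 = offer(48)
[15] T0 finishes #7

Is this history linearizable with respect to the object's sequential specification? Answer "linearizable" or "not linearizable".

through event 5 a valid linearization exists; event 6 (#3 responding at time 6) ends that
the completed operations (3 total) allow one real-time order; the queue replay rejects it
take #1, #2, #3: step 3 already fails, because #3 poll() → 35 cannot occur there

not linearizable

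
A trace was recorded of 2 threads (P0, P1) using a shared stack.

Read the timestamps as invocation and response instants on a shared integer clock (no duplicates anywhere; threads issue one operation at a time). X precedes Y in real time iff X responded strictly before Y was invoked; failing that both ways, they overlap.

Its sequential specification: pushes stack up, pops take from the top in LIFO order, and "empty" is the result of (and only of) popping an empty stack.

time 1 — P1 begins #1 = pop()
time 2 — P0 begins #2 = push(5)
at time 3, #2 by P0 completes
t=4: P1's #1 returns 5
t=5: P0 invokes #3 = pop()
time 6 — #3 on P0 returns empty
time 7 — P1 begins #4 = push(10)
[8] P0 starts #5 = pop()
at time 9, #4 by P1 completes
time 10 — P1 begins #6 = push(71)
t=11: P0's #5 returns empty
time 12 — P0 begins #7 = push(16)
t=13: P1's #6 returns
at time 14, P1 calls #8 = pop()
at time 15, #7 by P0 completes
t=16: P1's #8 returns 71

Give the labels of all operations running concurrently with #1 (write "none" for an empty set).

#1 spans [1,4]: anything still running between times 1 and 4 counts as concurrent
#2 [2,3]: concurrent
#3 [5,6]: after
#4 [7,9]: after
#5 [8,11]: after
#6 [10,13]: after
#7 [12,15]: after
#8 [14,16]: after

#2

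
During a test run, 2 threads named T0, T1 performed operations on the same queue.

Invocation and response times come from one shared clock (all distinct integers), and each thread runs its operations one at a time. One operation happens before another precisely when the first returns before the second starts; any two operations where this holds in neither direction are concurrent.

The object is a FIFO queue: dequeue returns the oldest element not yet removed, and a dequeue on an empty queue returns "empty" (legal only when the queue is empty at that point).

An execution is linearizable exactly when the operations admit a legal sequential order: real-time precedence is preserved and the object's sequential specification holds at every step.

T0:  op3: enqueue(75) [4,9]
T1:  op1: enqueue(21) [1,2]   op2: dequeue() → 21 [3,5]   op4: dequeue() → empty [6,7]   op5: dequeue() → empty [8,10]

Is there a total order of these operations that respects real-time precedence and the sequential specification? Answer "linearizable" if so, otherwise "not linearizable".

a witness: op1, op2, op4, op5, op3
step 1: op1 enqueue(21) — queue <21>
step 2: op2 dequeue() → 21 — queue <>
step 3: op4 dequeue() → empty — queue <>
step 4: op5 dequeue() → empty — queue <>
step 5: op3 enqueue(75) — queue <75>

linearizable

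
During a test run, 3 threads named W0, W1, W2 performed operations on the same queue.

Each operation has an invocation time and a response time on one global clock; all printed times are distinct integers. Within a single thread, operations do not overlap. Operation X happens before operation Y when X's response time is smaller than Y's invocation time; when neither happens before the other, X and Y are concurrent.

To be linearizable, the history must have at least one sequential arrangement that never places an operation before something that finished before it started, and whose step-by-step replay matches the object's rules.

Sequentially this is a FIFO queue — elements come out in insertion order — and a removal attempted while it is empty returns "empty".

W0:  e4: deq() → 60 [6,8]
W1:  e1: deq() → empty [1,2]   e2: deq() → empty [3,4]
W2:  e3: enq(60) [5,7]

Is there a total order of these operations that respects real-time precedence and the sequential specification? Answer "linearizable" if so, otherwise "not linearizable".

one valid linearization: e1, e2, e3, e4
step 1: e1 deq() → empty — queue <>
step 2: e2 deq() → empty — queue <>
step 3: e3 enq(60) — queue <60>
step 4: e4 deq() → 60 — queue <>

linearizable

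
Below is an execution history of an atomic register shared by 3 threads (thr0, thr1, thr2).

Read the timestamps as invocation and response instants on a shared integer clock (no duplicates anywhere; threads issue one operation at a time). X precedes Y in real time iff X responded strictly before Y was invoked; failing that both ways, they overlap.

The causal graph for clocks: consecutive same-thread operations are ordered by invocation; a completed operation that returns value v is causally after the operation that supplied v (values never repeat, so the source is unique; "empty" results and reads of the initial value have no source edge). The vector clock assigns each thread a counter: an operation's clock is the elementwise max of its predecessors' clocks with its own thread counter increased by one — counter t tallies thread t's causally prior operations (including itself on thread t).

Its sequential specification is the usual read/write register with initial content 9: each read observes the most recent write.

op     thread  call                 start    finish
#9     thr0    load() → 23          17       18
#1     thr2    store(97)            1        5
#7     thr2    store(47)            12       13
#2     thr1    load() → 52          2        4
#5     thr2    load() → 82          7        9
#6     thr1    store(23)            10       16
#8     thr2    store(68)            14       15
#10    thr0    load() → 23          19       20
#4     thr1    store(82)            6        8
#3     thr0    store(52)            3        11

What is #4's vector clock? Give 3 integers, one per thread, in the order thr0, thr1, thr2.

(1, 2, 0)

invoked at 1, #1 has no predecessors; its own thr2 bump gives (0, 0, 1)
invoked at 3, #3 has no predecessors; its own thr0 bump gives (1, 0, 0)
#2 (invocation 2): componentwise max over VC(#3)=(1, 0, 0), +1 at thr1, giving (1, 1, 0)
#4 (invocation 6): componentwise max over VC(#2)=(1, 1, 0), +1 at thr1, giving (1, 2, 0)
#6 (invocation 10): componentwise max over VC(#4)=(1, 2, 0), +1 at thr1, giving (1, 3, 0)
#5 (invocation 7): componentwise max over VC(#1)=(0, 0, 1), VC(#4)=(1, 2, 0), +1 at thr2, giving (1, 2, 2)
#9 (invocation 17): componentwise max over VC(#3)=(1, 0, 0), VC(#6)=(1, 3, 0), +1 at thr0, giving (2, 3, 0)
#7 (invocation 12): componentwise max over VC(#5)=(1, 2, 2), +1 at thr2, giving (1, 2, 3)
#10 (invocation 19): componentwise max over VC(#6)=(1, 3, 0), VC(#9)=(2, 3, 0), +1 at thr0, giving (3, 3, 0)
#8 (invocation 14): componentwise max over VC(#7)=(1, 2, 3), +1 at thr2, giving (1, 2, 4)
target: VC(#4) = (1, 2, 0)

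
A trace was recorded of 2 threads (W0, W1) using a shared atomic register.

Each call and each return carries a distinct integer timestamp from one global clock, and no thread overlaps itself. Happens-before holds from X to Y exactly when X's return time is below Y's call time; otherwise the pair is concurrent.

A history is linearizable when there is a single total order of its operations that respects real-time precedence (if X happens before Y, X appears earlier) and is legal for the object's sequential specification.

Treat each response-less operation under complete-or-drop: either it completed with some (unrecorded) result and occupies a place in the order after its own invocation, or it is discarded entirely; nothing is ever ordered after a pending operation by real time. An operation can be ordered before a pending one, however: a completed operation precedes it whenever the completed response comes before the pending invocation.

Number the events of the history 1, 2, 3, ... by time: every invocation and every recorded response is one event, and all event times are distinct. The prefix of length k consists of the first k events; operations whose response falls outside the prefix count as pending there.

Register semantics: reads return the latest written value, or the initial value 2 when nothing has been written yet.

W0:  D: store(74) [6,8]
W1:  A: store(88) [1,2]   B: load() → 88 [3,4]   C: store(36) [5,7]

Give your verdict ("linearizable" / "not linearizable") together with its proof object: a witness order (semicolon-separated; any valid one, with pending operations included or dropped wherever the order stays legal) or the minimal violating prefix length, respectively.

linearizable — witness: A; B; C; D

after step 1 (A store(88)): value 88
after step 2 (B load() → 88): value 88
after step 3 (C store(36)): value 36
after step 4 (D store(74)): value 74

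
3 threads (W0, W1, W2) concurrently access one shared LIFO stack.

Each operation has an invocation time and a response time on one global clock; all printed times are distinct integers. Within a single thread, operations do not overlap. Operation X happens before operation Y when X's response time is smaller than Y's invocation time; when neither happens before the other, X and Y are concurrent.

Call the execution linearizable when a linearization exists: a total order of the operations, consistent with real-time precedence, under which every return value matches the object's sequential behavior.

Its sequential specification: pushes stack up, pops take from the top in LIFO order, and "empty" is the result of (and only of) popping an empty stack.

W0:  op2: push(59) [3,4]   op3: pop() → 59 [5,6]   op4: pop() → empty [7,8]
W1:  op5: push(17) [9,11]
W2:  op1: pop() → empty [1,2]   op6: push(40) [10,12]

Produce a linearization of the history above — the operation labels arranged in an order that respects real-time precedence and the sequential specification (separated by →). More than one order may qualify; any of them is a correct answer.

op1 → op2 → op3 → op4 → op5 → op6

step 1: op1 pop() → empty — stack <>
step 2: op2 push(59) — stack <59>
step 3: op3 pop() → 59 — stack <>
step 4: op4 pop() → empty — stack <>
step 5: op5 push(17) — stack <17>
step 6: op6 push(40) — stack <17,40>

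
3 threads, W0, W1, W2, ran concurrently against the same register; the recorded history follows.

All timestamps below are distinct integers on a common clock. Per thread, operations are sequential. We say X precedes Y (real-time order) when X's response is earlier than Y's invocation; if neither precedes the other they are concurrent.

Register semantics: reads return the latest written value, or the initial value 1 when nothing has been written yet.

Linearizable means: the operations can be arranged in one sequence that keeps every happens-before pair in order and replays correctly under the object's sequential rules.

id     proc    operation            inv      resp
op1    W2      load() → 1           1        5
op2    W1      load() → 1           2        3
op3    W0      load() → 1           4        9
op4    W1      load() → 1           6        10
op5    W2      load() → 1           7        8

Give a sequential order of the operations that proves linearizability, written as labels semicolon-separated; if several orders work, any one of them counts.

after step 1 (op1 load() → 1): value 1
after step 2 (op2 load() → 1): value 1
after step 3 (op3 load() → 1): value 1
after step 4 (op4 load() → 1): value 1
after step 5 (op5 load() → 1): value 1

op1; op2; op3; op4; op5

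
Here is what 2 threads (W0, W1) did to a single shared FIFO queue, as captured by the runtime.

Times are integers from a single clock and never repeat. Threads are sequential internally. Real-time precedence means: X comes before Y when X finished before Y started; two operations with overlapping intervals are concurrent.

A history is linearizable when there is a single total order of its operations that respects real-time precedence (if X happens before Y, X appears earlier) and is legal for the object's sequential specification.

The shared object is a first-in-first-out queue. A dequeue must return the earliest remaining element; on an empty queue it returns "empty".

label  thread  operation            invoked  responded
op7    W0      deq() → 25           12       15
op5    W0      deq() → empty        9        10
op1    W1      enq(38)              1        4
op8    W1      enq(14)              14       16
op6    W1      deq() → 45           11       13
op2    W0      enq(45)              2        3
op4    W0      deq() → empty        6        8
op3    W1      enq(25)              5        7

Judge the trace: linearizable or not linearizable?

through event 7 a valid linearization exists; event 8 (op4 responding at time 8) ends that
the 4 completed operations admit 4 real-time orders; each fails the FIFO queue replay
take op1, op2, op3, op4: step 4 already fails, because op4 deq() → empty cannot occur there
take op1, op2, op4, op3: step 3 already fails, because op4 deq() → empty cannot occur there

not linearizable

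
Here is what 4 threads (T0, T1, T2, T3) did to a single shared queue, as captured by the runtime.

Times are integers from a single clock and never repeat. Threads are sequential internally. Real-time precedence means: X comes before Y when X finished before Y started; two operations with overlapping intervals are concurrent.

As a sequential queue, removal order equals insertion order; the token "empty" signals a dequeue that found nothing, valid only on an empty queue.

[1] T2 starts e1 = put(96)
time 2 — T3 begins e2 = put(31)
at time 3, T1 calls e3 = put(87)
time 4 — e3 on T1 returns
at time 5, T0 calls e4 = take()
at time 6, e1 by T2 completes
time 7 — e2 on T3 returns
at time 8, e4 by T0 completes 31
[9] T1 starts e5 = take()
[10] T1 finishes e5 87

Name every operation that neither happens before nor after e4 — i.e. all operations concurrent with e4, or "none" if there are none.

e1, e2

overlap test against e4 [5,8]: concurrent iff the interval meets 5..8
e1 [1,6]: concurrent
e2 [2,7]: concurrent
e3 [3,4]: before
e5 [9,10]: after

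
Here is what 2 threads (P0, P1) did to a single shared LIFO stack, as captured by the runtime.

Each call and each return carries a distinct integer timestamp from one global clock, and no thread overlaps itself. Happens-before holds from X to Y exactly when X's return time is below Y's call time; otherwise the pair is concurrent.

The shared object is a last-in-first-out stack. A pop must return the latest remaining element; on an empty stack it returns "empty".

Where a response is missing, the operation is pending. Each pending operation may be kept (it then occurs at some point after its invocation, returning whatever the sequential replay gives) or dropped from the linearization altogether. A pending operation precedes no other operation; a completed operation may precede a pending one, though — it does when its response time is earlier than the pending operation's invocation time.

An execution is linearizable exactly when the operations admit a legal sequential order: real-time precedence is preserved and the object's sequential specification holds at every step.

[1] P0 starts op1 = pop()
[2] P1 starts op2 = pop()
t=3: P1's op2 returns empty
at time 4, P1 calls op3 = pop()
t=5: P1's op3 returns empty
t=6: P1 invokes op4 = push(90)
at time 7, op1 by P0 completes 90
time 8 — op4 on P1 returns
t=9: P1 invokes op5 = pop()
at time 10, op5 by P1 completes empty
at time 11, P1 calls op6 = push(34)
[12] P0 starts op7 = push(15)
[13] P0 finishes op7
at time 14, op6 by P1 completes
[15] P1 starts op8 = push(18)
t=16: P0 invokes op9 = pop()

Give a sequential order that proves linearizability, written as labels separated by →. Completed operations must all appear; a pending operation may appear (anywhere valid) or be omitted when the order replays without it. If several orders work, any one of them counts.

op2 → op3 → op4 → op1 → op5 → op6 → op7

1. op2 pop() → empty, leaving stack <>
2. op3 pop() → empty, leaving stack <>
3. op4 push(90), leaving stack <90>
4. op1 pop() → 90, leaving stack <>
5. op5 pop() → empty, leaving stack <>
6. op6 push(34), leaving stack <34>
7. op7 push(15), leaving stack <34,15>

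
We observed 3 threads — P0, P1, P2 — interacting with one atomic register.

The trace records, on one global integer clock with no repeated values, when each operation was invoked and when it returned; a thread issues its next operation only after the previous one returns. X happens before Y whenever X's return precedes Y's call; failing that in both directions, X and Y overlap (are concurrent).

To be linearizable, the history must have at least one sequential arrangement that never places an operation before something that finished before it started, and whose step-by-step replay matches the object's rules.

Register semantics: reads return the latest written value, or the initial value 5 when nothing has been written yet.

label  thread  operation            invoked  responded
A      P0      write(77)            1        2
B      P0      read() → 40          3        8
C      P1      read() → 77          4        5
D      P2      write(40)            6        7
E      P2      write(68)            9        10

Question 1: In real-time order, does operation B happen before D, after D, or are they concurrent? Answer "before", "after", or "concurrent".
concurrent

B spans [3,8], D spans [6,7]
the intervals overlap in both directions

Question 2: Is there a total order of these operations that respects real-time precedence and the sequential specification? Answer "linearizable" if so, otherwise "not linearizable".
linearizable

witness order: A, C, D, B, E
1. A write(77), leaving value 77
2. C read() → 77, leaving value 77
3. D write(40), leaving value 40
4. B read() → 40, leaving value 40
5. E write(68), leaving value 68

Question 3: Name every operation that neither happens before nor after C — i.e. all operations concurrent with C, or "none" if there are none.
B

C runs from 4 to 5; window-overlapping ops are concurrent
A [1,2]: before
B [3,8]: concurrent
D [6,7]: after
E [9,10]: after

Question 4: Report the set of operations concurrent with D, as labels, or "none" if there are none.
B

overlap test against D [6,7]: concurrent iff the interval meets 6..7
A [1,2]: before
B [3,8]: concurrent
C [4,5]: before
E [9,10]: after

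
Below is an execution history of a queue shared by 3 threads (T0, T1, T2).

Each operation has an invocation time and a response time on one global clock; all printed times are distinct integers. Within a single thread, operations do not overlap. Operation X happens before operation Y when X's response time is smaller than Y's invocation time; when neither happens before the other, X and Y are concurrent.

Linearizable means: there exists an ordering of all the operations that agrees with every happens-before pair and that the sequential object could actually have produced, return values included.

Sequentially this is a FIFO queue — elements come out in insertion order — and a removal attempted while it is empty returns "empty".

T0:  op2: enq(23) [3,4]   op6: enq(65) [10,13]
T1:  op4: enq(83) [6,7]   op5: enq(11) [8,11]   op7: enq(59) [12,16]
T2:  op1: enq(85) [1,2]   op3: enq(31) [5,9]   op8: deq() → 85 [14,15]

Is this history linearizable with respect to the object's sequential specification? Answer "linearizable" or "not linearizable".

one valid linearization: op1, op2, op3, op4, op5, op6, op7, op8
step 1: op1 enq(85) — queue <85>
step 2: op2 enq(23) — queue <85,23>
step 3: op3 enq(31) — queue <85,23,31>
step 4: op4 enq(83) — queue <85,23,31,83>
step 5: op5 enq(11) — queue <85,23,31,83,11>
step 6: op6 enq(65) — queue <85,23,31,83,11,65>
step 7: op7 enq(59) — queue <85,23,31,83,11,65,59>
step 8: op8 deq() → 85 — queue <23,31,83,11,65,59>

linearizable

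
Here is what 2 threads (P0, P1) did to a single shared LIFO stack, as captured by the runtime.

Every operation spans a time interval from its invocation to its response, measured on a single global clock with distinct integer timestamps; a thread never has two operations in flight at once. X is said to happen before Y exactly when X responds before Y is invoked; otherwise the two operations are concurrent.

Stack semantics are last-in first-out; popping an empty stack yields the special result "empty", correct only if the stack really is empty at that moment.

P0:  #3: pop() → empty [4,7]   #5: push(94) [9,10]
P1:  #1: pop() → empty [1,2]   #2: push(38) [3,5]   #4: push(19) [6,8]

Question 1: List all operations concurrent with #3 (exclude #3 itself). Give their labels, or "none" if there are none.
concurrent with #3 ([4,7]): every op whose interval crosses 4..7
#1 [1,2]: before
#2 [3,5]: concurrent
#4 [6,8]: concurrent
#5 [9,10]: after

#2, #4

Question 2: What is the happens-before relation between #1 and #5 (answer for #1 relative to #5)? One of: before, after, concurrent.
#1 spans [1,2], #5 spans [9,10]
resp(#1)=2 < inv(#5)=9

before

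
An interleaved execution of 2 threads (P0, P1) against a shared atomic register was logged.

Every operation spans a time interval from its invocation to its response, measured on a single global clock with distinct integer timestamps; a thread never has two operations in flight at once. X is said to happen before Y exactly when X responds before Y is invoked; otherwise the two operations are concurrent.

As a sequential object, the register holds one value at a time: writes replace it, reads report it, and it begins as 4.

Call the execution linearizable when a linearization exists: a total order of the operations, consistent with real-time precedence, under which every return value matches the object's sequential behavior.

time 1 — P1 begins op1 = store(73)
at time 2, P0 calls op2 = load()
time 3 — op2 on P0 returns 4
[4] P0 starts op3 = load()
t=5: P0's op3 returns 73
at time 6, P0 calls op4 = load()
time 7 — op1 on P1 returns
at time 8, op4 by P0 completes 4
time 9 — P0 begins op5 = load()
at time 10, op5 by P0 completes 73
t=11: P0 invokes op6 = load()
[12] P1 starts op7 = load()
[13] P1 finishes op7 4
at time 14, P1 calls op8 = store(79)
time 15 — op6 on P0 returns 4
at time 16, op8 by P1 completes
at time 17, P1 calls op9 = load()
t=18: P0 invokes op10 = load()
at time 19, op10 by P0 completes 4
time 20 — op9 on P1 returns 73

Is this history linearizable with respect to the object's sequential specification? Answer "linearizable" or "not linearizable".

cut after 7 events: linearizable; cut after 8 events (op4 responds, time 8): not linearizable
the 4 completed operations admit 4 real-time orders; each fails the atomic register replay
one such order, op1, op2, op3, op4, breaks at step 2 where op2 load() → 4 is illegal
one such order, op2, op1, op3, op4, breaks at step 4 where op4 load() → 4 is illegal

not linearizable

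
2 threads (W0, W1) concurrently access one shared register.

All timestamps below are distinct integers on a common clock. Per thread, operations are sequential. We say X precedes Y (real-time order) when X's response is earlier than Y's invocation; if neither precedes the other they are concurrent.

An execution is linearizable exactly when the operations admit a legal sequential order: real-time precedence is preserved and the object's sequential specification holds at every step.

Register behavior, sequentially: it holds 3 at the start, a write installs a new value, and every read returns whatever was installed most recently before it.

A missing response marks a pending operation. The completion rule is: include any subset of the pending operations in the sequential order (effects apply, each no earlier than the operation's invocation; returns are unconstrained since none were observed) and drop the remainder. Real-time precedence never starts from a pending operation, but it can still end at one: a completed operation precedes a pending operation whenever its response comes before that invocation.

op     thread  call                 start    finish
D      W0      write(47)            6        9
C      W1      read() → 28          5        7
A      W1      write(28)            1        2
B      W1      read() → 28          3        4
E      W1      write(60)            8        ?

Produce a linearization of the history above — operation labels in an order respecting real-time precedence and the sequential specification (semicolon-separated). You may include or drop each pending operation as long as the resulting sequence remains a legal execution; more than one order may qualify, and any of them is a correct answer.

A; B; C; D

after step 1 (A write(28)): value 28
after step 2 (B read() → 28): value 28
after step 3 (C read() → 28): value 28
after step 4 (D write(47)): value 47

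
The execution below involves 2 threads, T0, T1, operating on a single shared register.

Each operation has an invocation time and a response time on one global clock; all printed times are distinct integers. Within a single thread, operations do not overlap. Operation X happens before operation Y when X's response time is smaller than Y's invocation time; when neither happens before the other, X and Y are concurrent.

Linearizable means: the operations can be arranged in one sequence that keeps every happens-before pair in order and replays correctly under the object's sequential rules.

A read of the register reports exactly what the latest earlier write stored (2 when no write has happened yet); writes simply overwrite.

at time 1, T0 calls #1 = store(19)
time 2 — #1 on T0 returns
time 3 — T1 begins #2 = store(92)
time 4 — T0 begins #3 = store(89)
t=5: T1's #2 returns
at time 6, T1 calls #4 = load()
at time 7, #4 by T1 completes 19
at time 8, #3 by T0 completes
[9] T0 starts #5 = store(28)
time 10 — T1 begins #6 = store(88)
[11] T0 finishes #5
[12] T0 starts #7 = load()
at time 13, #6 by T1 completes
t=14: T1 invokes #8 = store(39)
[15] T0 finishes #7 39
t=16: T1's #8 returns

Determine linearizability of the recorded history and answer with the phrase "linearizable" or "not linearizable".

cut after 6 events: linearizable; cut after 7 events (#4 responds, time 7): not linearizable
exactly one order of the 3 completed ops respects real time; the register replay fails
every completion of the 1 pending operation (#3) was checked; none linearizes
sample order #1, #2, #4 (pending dropped) stalls at step 3 — #4 load() → 19 has no legal effect

not linearizable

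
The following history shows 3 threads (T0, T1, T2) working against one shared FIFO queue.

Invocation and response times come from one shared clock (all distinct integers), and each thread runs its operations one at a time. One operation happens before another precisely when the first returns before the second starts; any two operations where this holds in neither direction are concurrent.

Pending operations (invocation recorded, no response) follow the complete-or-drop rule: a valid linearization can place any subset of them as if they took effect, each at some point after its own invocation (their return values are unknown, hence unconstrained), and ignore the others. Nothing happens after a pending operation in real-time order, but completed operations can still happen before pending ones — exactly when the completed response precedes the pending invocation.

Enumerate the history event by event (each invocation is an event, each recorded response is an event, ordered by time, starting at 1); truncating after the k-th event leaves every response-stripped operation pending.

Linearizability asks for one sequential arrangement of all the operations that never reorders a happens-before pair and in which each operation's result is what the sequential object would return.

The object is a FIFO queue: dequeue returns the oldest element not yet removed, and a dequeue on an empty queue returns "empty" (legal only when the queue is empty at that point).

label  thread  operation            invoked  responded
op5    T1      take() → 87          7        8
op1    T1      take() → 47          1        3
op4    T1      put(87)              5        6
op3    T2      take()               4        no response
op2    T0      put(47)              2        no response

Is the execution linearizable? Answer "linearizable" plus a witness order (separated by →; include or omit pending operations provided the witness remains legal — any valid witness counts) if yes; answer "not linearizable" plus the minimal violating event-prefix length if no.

after step 1 (op2 put(47) (pending, included)): queue <47>
after step 2 (op1 take() → 47): queue <>
after step 3 (op3 take() (pending, included)): queue <>
after step 4 (op4 put(87)): queue <87>
after step 5 (op5 take() → 87): queue <>

linearizable — witness: op2 → op1 → op3 → op4 → op5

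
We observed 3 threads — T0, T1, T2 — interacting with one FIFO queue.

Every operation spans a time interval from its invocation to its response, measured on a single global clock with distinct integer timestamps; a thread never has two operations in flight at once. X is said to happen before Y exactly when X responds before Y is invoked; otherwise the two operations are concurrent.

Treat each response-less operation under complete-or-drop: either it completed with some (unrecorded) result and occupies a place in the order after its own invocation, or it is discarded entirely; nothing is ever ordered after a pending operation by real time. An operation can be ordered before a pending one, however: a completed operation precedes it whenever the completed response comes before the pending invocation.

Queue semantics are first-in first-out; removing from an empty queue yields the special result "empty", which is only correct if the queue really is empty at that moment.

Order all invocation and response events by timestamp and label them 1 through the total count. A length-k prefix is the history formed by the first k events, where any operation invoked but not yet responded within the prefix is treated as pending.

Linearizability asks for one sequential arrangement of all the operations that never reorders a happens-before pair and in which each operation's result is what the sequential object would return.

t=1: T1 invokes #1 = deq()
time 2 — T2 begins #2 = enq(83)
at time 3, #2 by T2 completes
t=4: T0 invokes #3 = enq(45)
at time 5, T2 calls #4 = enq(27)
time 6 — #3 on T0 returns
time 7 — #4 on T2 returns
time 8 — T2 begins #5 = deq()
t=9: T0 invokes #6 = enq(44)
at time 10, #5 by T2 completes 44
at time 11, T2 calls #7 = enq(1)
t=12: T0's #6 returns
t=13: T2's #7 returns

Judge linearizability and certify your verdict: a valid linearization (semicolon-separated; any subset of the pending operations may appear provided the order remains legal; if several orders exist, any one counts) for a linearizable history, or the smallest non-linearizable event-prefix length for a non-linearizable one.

the violation lands at event 10, #5's response at time 10: events 1..9 linearize, events 1..10 do not
real-time-consistent orders of the 4 completed operations: 2 — all fail the FIFO queue replay
no escape via the 2 pending operations (#1, #6): every completion choice fails
sample order #2, #3, #4, #5 (pending dropped) stalls at step 4 — #5 deq() → 44 has no legal effect
sample order #2, #4, #3, #5 (pending dropped) stalls at step 4 — #5 deq() → 44 has no legal effect

not linearizable — minimal violating prefix: 10 events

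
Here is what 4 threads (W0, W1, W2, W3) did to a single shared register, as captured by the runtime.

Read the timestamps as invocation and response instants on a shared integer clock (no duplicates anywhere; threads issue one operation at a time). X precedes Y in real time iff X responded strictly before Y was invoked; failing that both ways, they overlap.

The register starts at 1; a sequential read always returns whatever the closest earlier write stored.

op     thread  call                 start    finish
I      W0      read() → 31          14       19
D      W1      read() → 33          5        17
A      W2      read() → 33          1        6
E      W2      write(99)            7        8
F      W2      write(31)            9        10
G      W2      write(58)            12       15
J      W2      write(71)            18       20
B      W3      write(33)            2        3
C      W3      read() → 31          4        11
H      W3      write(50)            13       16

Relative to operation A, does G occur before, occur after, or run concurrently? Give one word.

after

G spans [12,15], A spans [1,6]
resp(A)=6 < inv(G)=12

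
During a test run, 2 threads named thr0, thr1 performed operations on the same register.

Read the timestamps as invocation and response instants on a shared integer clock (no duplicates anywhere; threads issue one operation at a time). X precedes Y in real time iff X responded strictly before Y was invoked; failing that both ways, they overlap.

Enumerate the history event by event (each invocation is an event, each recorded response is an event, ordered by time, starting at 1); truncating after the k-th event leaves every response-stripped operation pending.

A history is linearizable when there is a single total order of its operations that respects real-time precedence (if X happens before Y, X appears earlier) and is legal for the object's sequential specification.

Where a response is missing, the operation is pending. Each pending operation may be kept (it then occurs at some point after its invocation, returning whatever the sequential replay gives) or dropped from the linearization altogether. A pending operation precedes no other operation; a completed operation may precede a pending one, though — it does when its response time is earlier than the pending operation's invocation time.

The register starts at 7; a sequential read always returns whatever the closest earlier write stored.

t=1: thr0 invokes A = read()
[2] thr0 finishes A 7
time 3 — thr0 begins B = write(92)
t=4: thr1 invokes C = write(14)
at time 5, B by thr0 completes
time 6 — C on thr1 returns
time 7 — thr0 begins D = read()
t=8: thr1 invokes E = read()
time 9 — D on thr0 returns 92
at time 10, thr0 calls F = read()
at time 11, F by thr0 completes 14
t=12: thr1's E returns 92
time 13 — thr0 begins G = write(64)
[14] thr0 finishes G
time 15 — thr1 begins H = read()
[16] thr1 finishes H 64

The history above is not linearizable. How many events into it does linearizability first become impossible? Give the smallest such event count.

11

one valid order for events 1..10 is A, C, B, D:
1. A read() → 7, leaving value 7
2. C write(14), leaving value 14
3. B write(92), leaving value 92
4. D read() → 92, leaving value 92
adding event 11 (F responds at 11) leaves no legal real-time order
include/drop combinations of the 1 pending operation (E) were all tried; none helps
e.g. A, B, C, D, F (pending dropped): illegal at step 4, since D read() → 92 cannot apply there
e.g. A, C, B, D, F (pending dropped): illegal at step 5, since F read() → 14 cannot apply there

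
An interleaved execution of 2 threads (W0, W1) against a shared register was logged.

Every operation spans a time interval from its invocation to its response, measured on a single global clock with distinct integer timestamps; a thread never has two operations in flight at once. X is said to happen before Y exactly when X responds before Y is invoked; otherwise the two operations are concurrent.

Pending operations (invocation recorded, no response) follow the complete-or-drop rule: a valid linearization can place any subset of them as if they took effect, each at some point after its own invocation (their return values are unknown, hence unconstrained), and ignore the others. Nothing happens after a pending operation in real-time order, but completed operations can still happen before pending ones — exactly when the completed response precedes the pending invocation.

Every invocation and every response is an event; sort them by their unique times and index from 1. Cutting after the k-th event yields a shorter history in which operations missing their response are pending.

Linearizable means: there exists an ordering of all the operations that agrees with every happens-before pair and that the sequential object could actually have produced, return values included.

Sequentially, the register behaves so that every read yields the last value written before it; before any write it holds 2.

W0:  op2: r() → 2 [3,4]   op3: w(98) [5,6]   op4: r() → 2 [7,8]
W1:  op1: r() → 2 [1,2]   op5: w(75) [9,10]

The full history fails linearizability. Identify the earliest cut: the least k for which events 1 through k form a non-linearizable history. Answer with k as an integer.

8

events 1..7 are linearizable; a witness order is op1, op2, op3:
1. op1 r() → 2, leaving value 2
2. op2 r() → 2, leaving value 2
3. op3 w(98), leaving value 98
at event 8 (op4's time-8 response) nothing linearizes any more
e.g. op1, op2, op3, op4: illegal at step 4, since op4 r() → 2 cannot apply there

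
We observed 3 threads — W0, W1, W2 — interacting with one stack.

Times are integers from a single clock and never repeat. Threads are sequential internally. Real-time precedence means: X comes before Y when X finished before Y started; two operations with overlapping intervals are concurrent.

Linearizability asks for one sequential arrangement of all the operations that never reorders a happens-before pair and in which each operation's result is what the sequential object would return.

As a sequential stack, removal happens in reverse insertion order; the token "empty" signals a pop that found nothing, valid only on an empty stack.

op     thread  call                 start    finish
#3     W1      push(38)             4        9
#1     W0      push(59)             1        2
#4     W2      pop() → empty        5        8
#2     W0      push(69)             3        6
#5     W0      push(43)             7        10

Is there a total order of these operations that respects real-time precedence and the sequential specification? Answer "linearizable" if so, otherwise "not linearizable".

cut after 7 events: linearizable; cut after 8 events (#4 responds, time 8): not linearizable
2 orders of the 3 completed stack ops respect real time; none is legal
include/drop combinations of the 2 pending operations (#3, #5) were all tried; none helps
sample order #1, #2, #4 (pending dropped) stalls at step 3 — #4 pop() → empty has no legal effect
sample order #1, #4, #2 (pending dropped) stalls at step 2 — #4 pop() → empty has no legal effect

not linearizable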